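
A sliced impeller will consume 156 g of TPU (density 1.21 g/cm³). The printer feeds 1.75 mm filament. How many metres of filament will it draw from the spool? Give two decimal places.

Volume = 156 g / 1.21 g·cm⁻³ = 128.9256 cm³ = 128925.6 mm³.
Filament cross-section = π × (1.75/2)² = 2.4053 mm².
Length = 128925.6 / 2.4053 = 53600.63 mm = 53.60 m.

53.60 m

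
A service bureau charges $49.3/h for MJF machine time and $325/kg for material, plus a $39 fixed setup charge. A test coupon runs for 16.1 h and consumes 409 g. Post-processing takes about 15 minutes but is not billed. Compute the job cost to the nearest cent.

$965.66

Machine cost = 49.3 × 16.1 = $793.73.
Material charge = 325 × 409/1000 = $132.925.
Total = 793.73 + 132.925 + 39 = 965.655 ≈ $965.66.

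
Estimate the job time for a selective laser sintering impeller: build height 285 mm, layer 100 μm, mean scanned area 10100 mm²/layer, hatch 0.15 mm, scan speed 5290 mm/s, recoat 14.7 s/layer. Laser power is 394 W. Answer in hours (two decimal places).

21.71 hours

Layers = ⌈285/0.1⌉ = 2850.
Scan path per layer: 10100 / 0.15 → 67333.3 mm.
Scan time per layer = 67333.3 / 5290 = 12.7284 s.
Per-layer time: 12.7284 + 14.7 → 27.4284 s.
Build time = 2850 × 27.4284 = 78170.94 s = 21.71 hours.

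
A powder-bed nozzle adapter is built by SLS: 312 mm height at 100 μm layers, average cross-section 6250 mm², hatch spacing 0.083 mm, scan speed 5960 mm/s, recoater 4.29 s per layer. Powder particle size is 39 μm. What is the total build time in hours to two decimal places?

14.67 hours

Layers = ⌈312/0.1⌉ = 3120.
Per-layer scan distance: 6250 / 0.083 → 75301.2 mm.
Laser time per layer = 75301.2 / 5960 = 12.6344 s.
Time per layer: 12.6344 + 4.29 → 16.9244 s.
Build time = 3120 × 16.9244 = 52804.128 s = 14.67 hours.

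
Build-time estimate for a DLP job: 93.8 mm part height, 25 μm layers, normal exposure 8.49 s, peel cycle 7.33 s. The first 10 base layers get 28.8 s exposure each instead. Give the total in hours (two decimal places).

Number of layers: 93.8 / 0.025 → 3752 (rounded up).
Burn-in layers = 10 × (28.8 + 7.33), so 361.3 s.
Normal layers = 3742 × (8.49 + 7.33), so 59198.44 s.
Total = 361.3 + 59198.44 = 59559.74 s = 16.54 hours.

16.54 hours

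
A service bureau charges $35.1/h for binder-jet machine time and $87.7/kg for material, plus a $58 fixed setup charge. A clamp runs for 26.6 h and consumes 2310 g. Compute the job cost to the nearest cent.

$1194.25

Time charge = 35.1 × 26.6 = $933.66.
Feedstock cost = 87.7 × 2310/1000 = $202.587.
Total = 933.66 + 202.587 + 58 = 1194.247 ≈ $1194.25.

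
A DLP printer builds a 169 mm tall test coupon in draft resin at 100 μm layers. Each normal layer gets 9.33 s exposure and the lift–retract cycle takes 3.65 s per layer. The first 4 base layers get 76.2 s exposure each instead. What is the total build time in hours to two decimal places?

6.17 hours

Number of layers: 169 / 0.1 → 1690 (rounded up).
Base layers = 4 × (76.2 + 3.65), so 319.4 s.
Regular layers = 1686 × (9.33 + 3.65), so 21884.28 s.
Sum: 319.4 + 21884.28 = 22203.68 s → 6.17 hours.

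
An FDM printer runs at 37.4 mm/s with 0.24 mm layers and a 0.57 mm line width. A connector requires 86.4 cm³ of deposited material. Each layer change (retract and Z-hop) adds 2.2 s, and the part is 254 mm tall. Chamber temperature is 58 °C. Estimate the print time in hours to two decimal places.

Extrusion cross-section = 0.24 × 0.57, so 0.1368 mm².
Path length: 86400 mm³ / 0.1368 mm² → 631578.9 mm.
Time extruding: 631578.9 / 37.4 → 16887.1 s.
Layer count = ceil(254 / 0.24) = 1059.
Layer-change overhead = 1059 × 2.2 = 2329.8 s.
Altogether 16887.1 + 2329.8 = 19216.9 s, i.e. 5.34 hours.

5.34 hours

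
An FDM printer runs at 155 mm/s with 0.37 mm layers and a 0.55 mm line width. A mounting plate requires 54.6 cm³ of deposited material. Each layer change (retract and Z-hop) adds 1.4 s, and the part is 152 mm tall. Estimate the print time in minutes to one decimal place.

Bead cross-section: 0.37 × 0.55 → 0.2035 mm².
Toolpath length = 54.6 cm³ / 0.2035 mm² = 54600 / 0.2035 = 268304.7 mm.
Print-move time: 268304.7 / 155 → 1731 s.
Layer count = ceil(152 / 0.37) = 411.
Layer-change overhead: 411 × 1.4 → 575.4 s.
Altogether 1731 + 575.4 = 2306.4 s, i.e. 38.4 minutes.

38.4 minutes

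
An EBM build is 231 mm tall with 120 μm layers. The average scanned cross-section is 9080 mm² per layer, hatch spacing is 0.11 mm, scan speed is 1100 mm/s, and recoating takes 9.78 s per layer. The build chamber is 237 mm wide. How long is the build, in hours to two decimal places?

45.36 hours

Layers = ⌈231/0.12⌉ = 1925.
Scan path per layer = 9080 / 0.11, so 82545.5 mm.
Per-layer scan time = 82545.5 / 1100, so 75.0414 s.
Time per layer = 75.0414 + 9.78 = 84.8214 s.
Build time = 1925 × 84.8214 = 163281.195 s = 45.36 hours.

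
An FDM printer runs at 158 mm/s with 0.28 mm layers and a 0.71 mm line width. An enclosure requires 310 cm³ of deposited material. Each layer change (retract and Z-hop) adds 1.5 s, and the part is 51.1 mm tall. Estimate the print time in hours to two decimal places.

2.82 hours

Extrusion cross-section = 0.28 × 0.71, so 0.1988 mm².
Path length: 310000 mm³ / 0.1988 mm² → 1559356.1 mm.
Time extruding = 1559356.1 / 158 = 9869.3 s.
Layers = ⌈51.1/0.28⌉ = 183.
Layer-change overhead: 183 × 1.5 → 274.5 s.
Total = 9869.3 + 274.5 = 10143.8 s = 2.82 hours.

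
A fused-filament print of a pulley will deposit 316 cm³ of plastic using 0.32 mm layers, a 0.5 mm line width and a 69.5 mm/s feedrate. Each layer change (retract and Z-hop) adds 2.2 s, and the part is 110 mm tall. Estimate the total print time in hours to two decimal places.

8.10 hours

Bead cross-section: 0.32 × 0.5 → 0.16 mm².
Total extruded path = 316000/0.16 = 1975000 mm.
Extrusion time = 1975000 / 69.5 = 28417.3 s.
Number of layers: 110 / 0.32 → 344 (rounded up).
Layer-change overhead: 344 × 2.2 → 756.8 s.
Total = 28417.3 + 756.8 = 29174.1 s = 8.10 hours.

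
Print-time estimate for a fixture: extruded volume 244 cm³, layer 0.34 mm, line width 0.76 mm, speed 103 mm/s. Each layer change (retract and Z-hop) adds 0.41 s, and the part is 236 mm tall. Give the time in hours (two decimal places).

Bead cross-section = 0.34 × 0.76, so 0.2584 mm².
Path length: 244000 mm³ / 0.2584 mm² → 944272.4 mm.
Print-move time = 944272.4 / 103 = 9167.7 s.
Number of layers: 236 / 0.34 → 695 (rounded up).
Layer-change overhead: 695 × 0.41 → 284.95 s.
Altogether 9167.7 + 284.95 = 9452.65 s, i.e. 2.63 hours.

2.63 hours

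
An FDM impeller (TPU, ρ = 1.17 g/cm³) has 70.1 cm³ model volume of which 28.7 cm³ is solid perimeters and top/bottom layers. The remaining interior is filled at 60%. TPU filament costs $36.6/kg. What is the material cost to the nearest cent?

$2.29

Volume inside the shell: 70.1 − 28.7 → 41.4 cm³.
Deposited infill: 0.60 × 41.4 → 24.84 cm³.
Total extruded: 28.7 + 24.84 → 53.54 cm³.
Mass: 53.54 × 1.17 → 62.6418 g.
At $36.6/kg: 62.6418/1000 × 36.6 = $2.29.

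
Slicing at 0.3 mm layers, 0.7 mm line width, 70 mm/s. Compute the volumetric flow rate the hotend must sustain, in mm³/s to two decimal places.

Bead cross-section = 0.3 × 0.7, so 0.21 mm².
Q = v·A = 70 × 0.21 = 14.70 mm³/s.

14.70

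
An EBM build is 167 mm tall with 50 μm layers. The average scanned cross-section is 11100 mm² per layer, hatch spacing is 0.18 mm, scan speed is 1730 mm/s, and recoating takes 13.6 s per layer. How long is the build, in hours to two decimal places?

Layers = ⌈167/0.05⌉ = 3340.
Hatch length per layer: 11100 / 0.18 → 61666.7 mm.
Scan time per layer: 61666.7 / 1730 → 35.6455 s.
Per-layer time: 35.6455 + 13.6 → 49.2455 s.
Total: 3340 × 49.2455 s = 164479.97 s → 45.69 hours.

45.69 hours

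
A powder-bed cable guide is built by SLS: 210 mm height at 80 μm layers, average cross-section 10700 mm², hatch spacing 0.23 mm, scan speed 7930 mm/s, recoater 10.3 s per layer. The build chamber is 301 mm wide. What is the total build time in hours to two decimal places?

11.79 hours

Number of layers: 210 / 0.08 → 2625 (rounded up).
Per-layer scan distance = 10700 / 0.23 = 46521.7 mm.
Scan time per layer = 46521.7 / 7930, so 5.8665 s.
Per-layer time: 5.8665 + 10.3 → 16.1665 s.
2625 layers × 16.1665 s/layer = 42437.0625 s, i.e. 11.79 hours.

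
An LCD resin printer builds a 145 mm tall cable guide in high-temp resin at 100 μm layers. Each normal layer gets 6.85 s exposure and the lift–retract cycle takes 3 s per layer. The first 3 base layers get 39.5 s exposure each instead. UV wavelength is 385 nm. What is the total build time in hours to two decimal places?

3.99 hours

Number of layers: 145 / 0.1 → 1450 (rounded up).
Burn-in layers: 3 × (39.5 + 3) → 127.5 s.
Remaining layers: 1447 × (6.85 + 3) → 14252.95 s.
Sum: 127.5 + 14252.95 = 14380.45 s → 3.99 hours.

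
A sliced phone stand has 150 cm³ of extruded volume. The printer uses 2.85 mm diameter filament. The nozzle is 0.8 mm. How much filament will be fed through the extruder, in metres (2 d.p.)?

23.51 m

Filament cross-section = π × (2.85/2)² = 6.3794 mm².
L = 150000 mm³ / 6.3794 mm² = 23513.18 mm, i.e. 23.51 m.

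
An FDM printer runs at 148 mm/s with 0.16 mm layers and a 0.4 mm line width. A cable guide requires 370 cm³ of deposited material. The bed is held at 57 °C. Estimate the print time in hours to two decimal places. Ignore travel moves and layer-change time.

Extrusion cross-section = 0.16 × 0.4 = 0.064 mm².
Path length: 370000 mm³ / 0.064 mm² → 5781250 mm.
Print-move time = 5781250 / 148 = 39062.5 s.
39062.5 s = 10.85 hours.

10.85 hours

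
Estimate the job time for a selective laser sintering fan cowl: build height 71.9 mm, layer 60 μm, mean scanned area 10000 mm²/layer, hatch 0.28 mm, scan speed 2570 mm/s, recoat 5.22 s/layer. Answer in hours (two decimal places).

6.37 hours

Layers = ⌈71.9/0.06⌉ = 1199.
Hatch length per layer: 10000 / 0.28 → 35714.3 mm.
Scan time per layer: 35714.3 / 2570 → 13.8966 s.
Layer cycle = 13.8966 + 5.22 = 19.1166 s.
1199 layers × 19.1166 s/layer = 22920.8034 s, i.e. 6.37 hours.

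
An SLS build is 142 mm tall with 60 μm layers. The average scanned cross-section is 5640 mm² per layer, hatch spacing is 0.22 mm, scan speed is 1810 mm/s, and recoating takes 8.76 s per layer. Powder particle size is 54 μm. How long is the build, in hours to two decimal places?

15.07 hours

Number of layers: 142 / 0.06 → 2367 (rounded up).
Hatch length per layer: 5640 / 0.22 → 25636.4 mm.
Per-layer scan time = 25636.4 / 1810, so 14.1638 s.
Layer cycle = 14.1638 + 8.76, so 22.9238 s.
Build time = 2367 × 22.9238 = 54260.6346 s = 15.07 hours.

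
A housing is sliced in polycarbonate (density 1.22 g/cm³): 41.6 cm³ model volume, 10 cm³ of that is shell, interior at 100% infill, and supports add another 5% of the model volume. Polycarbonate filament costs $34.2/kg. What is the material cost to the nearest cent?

$1.82

Infill region = 41.6 − 10 = 31.6 cm³.
Deposited infill = 1.00 × 31.6 = 31.6 cm³.
Support: 0.05 × 41.6 → 2.08 cm³.
Total printed volume = 10 + 31.6 + 2.08 = 43.68 cm³.
Mass = 43.68 × 1.22 = 53.2896 g.
Cost = 53.2896 g / 1000 × $34.2/kg = $1.82.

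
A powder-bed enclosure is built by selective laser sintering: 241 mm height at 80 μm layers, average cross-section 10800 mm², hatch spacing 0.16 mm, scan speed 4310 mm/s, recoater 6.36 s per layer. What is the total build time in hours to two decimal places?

18.43 hours

Layer count = ceil(241 / 0.08) = 3013.
Scan path per layer = 10800 / 0.16, so 67500 mm.
Scan time per layer = 67500 / 4310 = 15.6613 s.
Time per layer: 15.6613 + 6.36 → 22.0213 s.
3013 layers × 22.0213 s/layer = 66350.1769 s, i.e. 18.43 hours.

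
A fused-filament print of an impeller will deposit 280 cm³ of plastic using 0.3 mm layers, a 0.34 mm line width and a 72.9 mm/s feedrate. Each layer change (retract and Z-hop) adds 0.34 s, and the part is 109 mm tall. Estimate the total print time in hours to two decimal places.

10.49 hours

Extrusion cross-section: 0.3 × 0.34 → 0.102 mm².
Path length: 280000 mm³ / 0.102 mm² → 2745098 mm.
Extrusion time = 2745098 / 72.9 = 37655.7 s.
Number of layers: 109 / 0.3 → 364 (rounded up).
Layer-change overhead = 364 × 0.34 = 123.76 s.
Altogether 37655.7 + 123.76 = 37779.46 s, i.e. 10.49 hours.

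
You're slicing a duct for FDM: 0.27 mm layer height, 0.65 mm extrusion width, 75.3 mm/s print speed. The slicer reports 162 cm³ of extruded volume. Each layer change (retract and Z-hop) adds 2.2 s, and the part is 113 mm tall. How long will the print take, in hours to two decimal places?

3.66 hours

Line area = 0.27 × 0.65 = 0.1755 mm².
Path length: 162000 mm³ / 0.1755 mm² → 923076.9 mm.
Extrusion time = 923076.9 / 75.3, so 12258.7 s.
Layer count = ceil(113 / 0.27) = 419.
Layer-change overhead = 419 × 2.2, so 921.8 s.
Total = 12258.7 + 921.8 = 13180.5 s = 3.66 hours.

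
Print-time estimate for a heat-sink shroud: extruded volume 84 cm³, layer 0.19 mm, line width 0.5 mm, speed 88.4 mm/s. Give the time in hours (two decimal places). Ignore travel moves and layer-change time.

2.78 hours

Extrusion cross-section = 0.19 × 0.5 = 0.095 mm².
Total extruded path = 84000/0.095 = 884210.5 mm.
Time extruding = 884210.5 / 88.4, so 10002.4 s.
10002.4 s = 2.78 hours.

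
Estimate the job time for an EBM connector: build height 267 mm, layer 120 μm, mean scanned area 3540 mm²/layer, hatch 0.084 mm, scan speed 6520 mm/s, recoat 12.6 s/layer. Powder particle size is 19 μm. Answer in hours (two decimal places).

Layers = ⌈267/0.12⌉ = 2225.
Hatch length per layer = 3540 / 0.084 = 42142.9 mm.
Beam time per layer = 42142.9 / 6520, so 6.4636 s.
Per-layer time = 6.4636 + 12.6 = 19.0636 s.
2225 layers × 19.0636 s/layer = 42416.51 s, i.e. 11.78 hours.

11.78 hours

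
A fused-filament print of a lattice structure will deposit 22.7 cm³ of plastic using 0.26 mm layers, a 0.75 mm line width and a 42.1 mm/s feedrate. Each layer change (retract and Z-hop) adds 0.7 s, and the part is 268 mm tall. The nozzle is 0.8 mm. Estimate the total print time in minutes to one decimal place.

Extrusion cross-section = 0.26 × 0.75 = 0.195 mm².
Total extruded path = 22700/0.195 = 116410.3 mm.
Extrusion time = 116410.3 / 42.1, so 2765.1 s.
Layer count = ceil(268 / 0.26) = 1031.
Layer-change overhead = 1031 × 0.7 = 721.7 s.
Total = 2765.1 + 721.7 = 3486.8 s = 58.1 minutes.

58.1 minutes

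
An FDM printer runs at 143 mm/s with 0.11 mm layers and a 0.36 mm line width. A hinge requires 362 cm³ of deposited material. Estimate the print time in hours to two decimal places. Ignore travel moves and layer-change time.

Bead cross-section: 0.11 × 0.36 → 0.0396 mm².
Total extruded path = 362000/0.0396 = 9141414.1 mm.
Print-move time = 9141414.1 / 143 = 63926 s.
That's 63926 s → 17.76 hours.

17.76 hours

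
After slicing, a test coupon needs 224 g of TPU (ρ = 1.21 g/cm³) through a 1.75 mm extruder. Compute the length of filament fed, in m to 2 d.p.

Volume = 224 g / 1.21 g·cm⁻³ = 185.124 cm³ = 185124 mm³.
Cross-section of 1.75 mm filament: π·(1.75/2)² = 2.4053 mm².
Length = 185124 / 2.4053 = 76965.04 mm = 76.97 m.

76.97 m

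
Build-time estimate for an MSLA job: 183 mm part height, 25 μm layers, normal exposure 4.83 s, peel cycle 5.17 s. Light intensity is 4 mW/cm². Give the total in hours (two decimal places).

Layer count = ceil(183 / 0.025) = 7320.
Per-layer time: 4.83 + 5.17 → 10 s.
Total = 7320 × 10 = 73200 s = 20.33 hours.

20.33 hours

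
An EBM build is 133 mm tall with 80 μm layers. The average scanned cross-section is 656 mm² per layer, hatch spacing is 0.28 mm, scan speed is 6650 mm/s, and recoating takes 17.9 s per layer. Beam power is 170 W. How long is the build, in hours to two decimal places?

8.43 hours

Number of layers: 133 / 0.08 → 1663 (rounded up).
Hatch length per layer = 656 / 0.28, so 2342.9 mm.
Scan time per layer: 2342.9 / 6650 → 0.3523 s.
Layer cycle = 0.3523 + 17.9 = 18.2523 s.
Total: 1663 × 18.2523 s = 30353.5749 s → 8.43 hours.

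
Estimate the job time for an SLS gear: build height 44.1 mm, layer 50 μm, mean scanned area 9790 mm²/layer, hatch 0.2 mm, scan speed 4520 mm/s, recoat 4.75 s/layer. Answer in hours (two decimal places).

Layer count = ceil(44.1 / 0.05) = 882.
Scan path per layer: 9790 / 0.2 → 48950 mm.
Per-layer scan time = 48950 / 4520, so 10.8296 s.
Time per layer: 10.8296 + 4.75 → 15.5796 s.
Build time = 882 × 15.5796 = 13741.2072 s = 3.82 hours.

3.82 hours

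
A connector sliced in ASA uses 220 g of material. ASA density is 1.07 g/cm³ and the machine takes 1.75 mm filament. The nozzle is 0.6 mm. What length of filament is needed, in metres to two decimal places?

Volume = 220 g / 1.07 g·cm⁻³ = 205.6075 cm³ = 205607.5 mm³.
Cross-section of 1.75 mm filament: π·(1.75/2)² = 2.4053 mm².
Length = 205607.5 / 2.4053 = 85481.02 mm = 85.48 m.

85.48 m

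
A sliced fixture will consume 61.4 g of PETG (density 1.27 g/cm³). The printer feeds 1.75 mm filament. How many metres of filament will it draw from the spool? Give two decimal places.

Volume = 61.4 g / 1.27 g·cm⁻³ = 48.3465 cm³ = 48346.5 mm³.
Filament cross-section = π × (1.75/2)² = 2.4053 mm².
L = V/A = 48346.5/2.4053 = 20099.99 mm → 20.10 m.

20.10 m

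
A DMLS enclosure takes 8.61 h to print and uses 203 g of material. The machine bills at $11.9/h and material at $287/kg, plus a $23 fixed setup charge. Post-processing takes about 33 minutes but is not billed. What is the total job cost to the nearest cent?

$183.72

Machine-time cost: 11.9 × 8.61 → $102.459.
Feedstock cost: 287 × 203/1000 → $58.261.
Total = 102.459 + 58.261 + 23 = $183.72.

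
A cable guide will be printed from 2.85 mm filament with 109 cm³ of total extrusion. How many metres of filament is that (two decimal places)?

Filament cross-section = π × (2.85/2)² = 6.3794 mm².
L = 109000 mm³ / 6.3794 mm² = 17086.25 mm, i.e. 17.09 m.

17.09 m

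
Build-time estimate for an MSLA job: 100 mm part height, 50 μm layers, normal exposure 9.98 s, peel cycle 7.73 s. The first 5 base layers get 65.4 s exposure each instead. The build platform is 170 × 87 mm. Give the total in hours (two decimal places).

Layers = ⌈100/0.05⌉ = 2000.
Base layers: 5 × (65.4 + 7.73) → 365.65 s.
Normal layers = 1995 × (9.98 + 7.73) = 35331.45 s.
Sum: 365.65 + 35331.45 = 35697.1 s → 9.92 hours.

9.92 hours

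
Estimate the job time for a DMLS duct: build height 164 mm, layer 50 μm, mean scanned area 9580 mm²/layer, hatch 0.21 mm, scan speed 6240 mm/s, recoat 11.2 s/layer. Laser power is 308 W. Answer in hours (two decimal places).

Layer count = ceil(164 / 0.05) = 3280.
Hatch length per layer = 9580 / 0.21, so 45619 mm.
Laser time per layer = 45619 / 6240 = 7.3107 s.
Layer cycle = 7.3107 + 11.2 = 18.5107 s.
Build time = 3280 × 18.5107 = 60715.096 s = 16.87 hours.

16.87 hours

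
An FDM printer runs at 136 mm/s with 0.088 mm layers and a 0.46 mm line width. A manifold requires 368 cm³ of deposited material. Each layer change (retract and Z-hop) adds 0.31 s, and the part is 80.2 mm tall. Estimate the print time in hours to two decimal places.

Extrusion cross-section = 0.088 × 0.46, so 0.04048 mm².
Total extruded path = 368000/0.04048 = 9090909.1 mm.
Time extruding: 9090909.1 / 136 → 66844.9 s.
Number of layers: 80.2 / 0.088 → 912 (rounded up).
Layer-change overhead: 912 × 0.31 → 282.72 s.
Total = 66844.9 + 282.72 = 67127.62 s = 18.65 hours.

18.65 hours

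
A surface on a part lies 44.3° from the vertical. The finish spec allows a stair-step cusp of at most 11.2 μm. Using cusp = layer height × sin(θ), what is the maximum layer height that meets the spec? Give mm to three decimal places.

t = h_c / sin θ = 0.0112 / 0.6984 = 0.016 mm.

0.016 mm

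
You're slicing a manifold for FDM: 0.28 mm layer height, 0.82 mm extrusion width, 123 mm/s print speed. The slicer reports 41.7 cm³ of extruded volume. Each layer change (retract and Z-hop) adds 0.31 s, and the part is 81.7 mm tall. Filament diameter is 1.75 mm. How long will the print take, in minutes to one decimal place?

26.1 minutes

Line area = 0.28 × 0.82 = 0.2296 mm².
Path length: 41700 mm³ / 0.2296 mm² → 181620.2 mm.
Extrusion time: 181620.2 / 123 → 1476.6 s.
Layers = ⌈81.7/0.28⌉ = 292.
Layer-change overhead = 292 × 0.31, so 90.52 s.
Altogether 1476.6 + 90.52 = 1567.12 s, i.e. 26.1 minutes.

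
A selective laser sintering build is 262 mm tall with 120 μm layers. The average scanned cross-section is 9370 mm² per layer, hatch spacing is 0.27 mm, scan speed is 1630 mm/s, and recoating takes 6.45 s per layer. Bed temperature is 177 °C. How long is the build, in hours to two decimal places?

16.83 hours

Layer count = ceil(262 / 0.12) = 2184.
Per-layer scan distance = 9370 / 0.27 = 34703.7 mm.
Laser time per layer = 34703.7 / 1630, so 21.2906 s.
Layer cycle = 21.2906 + 6.45 = 27.7406 s.
Build time = 2184 × 27.7406 = 60585.4704 s = 16.83 hours.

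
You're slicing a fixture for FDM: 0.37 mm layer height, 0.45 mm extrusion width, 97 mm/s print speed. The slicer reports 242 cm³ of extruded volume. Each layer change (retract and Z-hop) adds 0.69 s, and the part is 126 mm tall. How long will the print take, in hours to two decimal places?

4.23 hours

Extrusion cross-section: 0.37 × 0.45 → 0.1665 mm².
Toolpath length = 242 cm³ / 0.1665 mm² = 242000 / 0.1665 = 1453453.5 mm.
Time extruding = 1453453.5 / 97, so 14984.1 s.
Number of layers: 126 / 0.37 → 341 (rounded up).
Z-hop total = 341 × 0.69 = 235.29 s.
Total = 14984.1 + 235.29 = 15219.39 s = 4.23 hours.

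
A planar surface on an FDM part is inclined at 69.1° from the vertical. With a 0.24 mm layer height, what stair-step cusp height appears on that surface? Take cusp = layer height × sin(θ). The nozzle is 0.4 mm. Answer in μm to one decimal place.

h_c = t·sin θ = 0.24 × 0.9342 = 0.224208 mm (224.2 μm).

224.2 μm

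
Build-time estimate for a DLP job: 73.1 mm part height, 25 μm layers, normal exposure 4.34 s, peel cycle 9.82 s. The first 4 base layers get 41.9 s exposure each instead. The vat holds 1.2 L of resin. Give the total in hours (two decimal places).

11.54 hours

Layer count = ceil(73.1 / 0.025) = 2924.
Bottom layers = 4 × (41.9 + 9.82) = 206.88 s.
Remaining layers: 2920 × (4.34 + 9.82) → 41347.2 s.
Total = 206.88 + 41347.2 = 41554.08 s = 11.54 hours.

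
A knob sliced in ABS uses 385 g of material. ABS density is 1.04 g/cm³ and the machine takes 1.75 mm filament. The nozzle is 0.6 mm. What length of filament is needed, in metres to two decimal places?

Volume = 385 g / 1.04 g·cm⁻³ = 370.1923 cm³ = 370192.3 mm³.
Filament cross-section = π × (1.75/2)² = 2.4053 mm².
Length = 370192.3 / 2.4053 = 153906.91 mm = 153.91 m.

153.91 m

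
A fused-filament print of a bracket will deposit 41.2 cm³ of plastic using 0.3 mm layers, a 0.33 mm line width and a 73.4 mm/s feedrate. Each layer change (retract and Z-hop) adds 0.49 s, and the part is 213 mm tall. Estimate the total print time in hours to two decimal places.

Bead cross-section = 0.3 × 0.33 = 0.099 mm².
Total extruded path = 41200/0.099 = 416161.6 mm.
Extrusion time = 416161.6 / 73.4 = 5669.8 s.
Number of layers: 213 / 0.3 → 710 (rounded up).
Z-hop total: 710 × 0.49 → 347.9 s.
Total = 5669.8 + 347.9 = 6017.7 s = 1.67 hours.

1.67 hours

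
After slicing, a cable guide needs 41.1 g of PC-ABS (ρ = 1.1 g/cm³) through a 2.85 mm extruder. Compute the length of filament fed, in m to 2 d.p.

5.86 m

Volume = 41.1 g / 1.1 g·cm⁻³ = 37.3636 cm³ = 37363.6 mm³.
A = π r² = π × 1.425² = 6.3794 mm².
Length = 37363.6 / 6.3794 = 5856.91 mm = 5.86 m.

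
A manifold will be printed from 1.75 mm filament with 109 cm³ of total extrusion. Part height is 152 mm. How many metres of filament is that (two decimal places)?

Cross-section of 1.75 mm filament: π·(1.75/2)² = 2.4053 mm².
Length = 109 cm³ / 2.4053 mm² = 109000 / 2.4053 = 45316.59 mm = 45.32 m.

45.32 m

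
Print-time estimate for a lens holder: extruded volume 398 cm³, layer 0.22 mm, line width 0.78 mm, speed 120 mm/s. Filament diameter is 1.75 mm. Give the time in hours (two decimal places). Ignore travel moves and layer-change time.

5.37 hours

Extrusion cross-section = 0.22 × 0.78 = 0.1716 mm².
Total extruded path = 398000/0.1716 = 2319347.3 mm.
Time extruding = 2319347.3 / 120, so 19327.9 s.
In the requested units: 19327.9 s = 5.37 hours.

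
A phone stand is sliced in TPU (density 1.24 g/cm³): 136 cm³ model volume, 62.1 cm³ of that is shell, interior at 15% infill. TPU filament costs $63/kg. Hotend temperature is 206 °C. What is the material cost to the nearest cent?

$5.72

Infill region = 136 − 62.1 = 73.9 cm³.
Deposited infill = 0.15 × 73.9, so 11.085 cm³.
Total printed volume = 62.1 + 11.085, so 73.185 cm³.
Mass = 73.185 × 1.24, so 90.7494 g.
At $63/kg: 90.7494/1000 × 63 = $5.72.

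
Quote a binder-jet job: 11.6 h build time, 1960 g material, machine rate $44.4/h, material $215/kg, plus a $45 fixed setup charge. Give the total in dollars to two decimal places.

$981.44

Machine-time cost = 44.4 × 11.6 = $515.04.
Material charge: 215 × 1960/1000 → $421.40.
Adding setup: 515.04 + 421.40 + 45 → $981.44.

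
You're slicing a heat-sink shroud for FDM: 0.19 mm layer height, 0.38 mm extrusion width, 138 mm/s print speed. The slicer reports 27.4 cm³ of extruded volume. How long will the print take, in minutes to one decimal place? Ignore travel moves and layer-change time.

45.8 minutes

Line area = 0.19 × 0.38 = 0.0722 mm².
Total extruded path = 27400/0.0722 = 379501.4 mm.
Time extruding = 379501.4 / 138, so 2750 s.
2750 s = 45.8 minutes.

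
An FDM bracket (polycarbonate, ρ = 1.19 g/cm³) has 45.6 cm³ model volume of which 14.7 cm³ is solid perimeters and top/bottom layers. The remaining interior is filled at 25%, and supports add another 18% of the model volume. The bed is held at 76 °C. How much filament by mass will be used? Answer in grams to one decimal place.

Infill region = 45.6 − 14.7, so 30.9 cm³.
Deposited infill: 0.25 × 30.9 → 7.725 cm³.
Support: 0.18 × 45.6 → 8.208 cm³.
Deposited volume = 14.7 + 7.725 + 8.208 = 30.633 cm³.
Mass = 30.633 × 1.19, so 36.45327 g.

36.5 g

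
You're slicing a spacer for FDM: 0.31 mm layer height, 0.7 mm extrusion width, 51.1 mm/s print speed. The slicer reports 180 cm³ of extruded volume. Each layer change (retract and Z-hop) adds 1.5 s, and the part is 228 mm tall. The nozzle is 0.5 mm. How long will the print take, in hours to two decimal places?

4.82 hours

Bead cross-section = 0.31 × 0.7, so 0.217 mm².
Toolpath length = 180 cm³ / 0.217 mm² = 180000 / 0.217 = 829493.1 mm.
Time extruding = 829493.1 / 51.1, so 16232.7 s.
Layers = ⌈228/0.31⌉ = 736.
Z-hop total = 736 × 1.5, so 1104 s.
Total = 16232.7 + 1104 = 17336.7 s = 4.82 hours.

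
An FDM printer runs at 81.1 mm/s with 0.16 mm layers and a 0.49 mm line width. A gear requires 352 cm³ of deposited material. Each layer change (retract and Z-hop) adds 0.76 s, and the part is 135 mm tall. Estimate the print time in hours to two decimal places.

15.56 hours

Bead cross-section = 0.16 × 0.49, so 0.0784 mm².
Path length: 352000 mm³ / 0.0784 mm² → 4489795.9 mm.
Extrusion time: 4489795.9 / 81.1 → 55361.2 s.
Layers = ⌈135/0.16⌉ = 844.
Z-hop total = 844 × 0.76, so 641.44 s.
Total = 55361.2 + 641.44 = 56002.64 s = 15.56 hours.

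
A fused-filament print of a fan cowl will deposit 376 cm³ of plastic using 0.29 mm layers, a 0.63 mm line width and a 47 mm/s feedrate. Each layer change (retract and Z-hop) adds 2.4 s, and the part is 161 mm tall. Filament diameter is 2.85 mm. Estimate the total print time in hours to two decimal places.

Extrusion cross-section: 0.29 × 0.63 → 0.1827 mm².
Total extruded path = 376000/0.1827 = 2058018.6 mm.
Time extruding = 2058018.6 / 47, so 43787.6 s.
Layer count = ceil(161 / 0.29) = 556.
Non-print overhead: 556 × 2.4 → 1334.4 s.
Altogether 43787.6 + 1334.4 = 45122 s, i.e. 12.53 hours.

12.53 hours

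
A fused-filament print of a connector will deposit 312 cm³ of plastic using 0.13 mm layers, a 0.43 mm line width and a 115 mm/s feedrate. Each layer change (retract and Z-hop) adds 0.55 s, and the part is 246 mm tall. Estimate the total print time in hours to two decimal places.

Line area = 0.13 × 0.43 = 0.0559 mm².
Total extruded path = 312000/0.0559 = 5581395.3 mm.
Extrusion time: 5581395.3 / 115 → 48533.9 s.
Number of layers: 246 / 0.13 → 1893 (rounded up).
Z-hop total = 1893 × 0.55, so 1041.15 s.
Altogether 48533.9 + 1041.15 = 49575.05 s, i.e. 13.77 hours.

13.77 hours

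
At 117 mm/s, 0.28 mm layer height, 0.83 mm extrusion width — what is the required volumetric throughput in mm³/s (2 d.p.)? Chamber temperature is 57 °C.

27.19

Extrusion cross-section = 0.28 × 0.83 = 0.2324 mm².
Q = v·A = 117 × 0.2324 = 27.19 mm³/s.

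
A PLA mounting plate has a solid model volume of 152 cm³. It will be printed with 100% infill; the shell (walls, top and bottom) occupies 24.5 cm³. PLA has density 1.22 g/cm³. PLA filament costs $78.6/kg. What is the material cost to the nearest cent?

$14.58

Volume inside the shell: 152 − 24.5 → 127.5 cm³.
Deposited infill = 1.00 × 127.5 = 127.5 cm³.
Total printed volume: 24.5 + 127.5 → 152 cm³.
Mass = 152 × 1.22 = 185.44 g.
Cost = 185.44 g / 1000 × $78.6/kg = $14.58.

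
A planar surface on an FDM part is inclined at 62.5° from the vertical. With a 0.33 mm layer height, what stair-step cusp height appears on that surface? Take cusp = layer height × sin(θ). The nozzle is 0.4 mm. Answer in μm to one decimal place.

h_c = t·sin θ = 0.33 × 0.8870 = 0.29271 mm (292.7 μm).

292.7 μm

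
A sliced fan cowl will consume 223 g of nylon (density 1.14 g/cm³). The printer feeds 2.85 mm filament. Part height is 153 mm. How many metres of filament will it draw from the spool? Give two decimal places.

30.66 m

Extruded volume: 223/1.14 = 195.614 cm³ (195614 mm³).
Filament cross-section = π × (2.85/2)² = 6.3794 mm².
L = V/A = 195614/6.3794 = 30663.39 mm → 30.66 m.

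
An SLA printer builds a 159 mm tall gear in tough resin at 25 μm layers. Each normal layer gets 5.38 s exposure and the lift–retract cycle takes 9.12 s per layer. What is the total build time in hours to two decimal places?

25.62 hours

Layers = ⌈159/0.025⌉ = 6360.
Per-layer time = 5.38 + 9.12 = 14.5 s.
Total = 6360 × 14.5 = 92220 s = 25.62 hours.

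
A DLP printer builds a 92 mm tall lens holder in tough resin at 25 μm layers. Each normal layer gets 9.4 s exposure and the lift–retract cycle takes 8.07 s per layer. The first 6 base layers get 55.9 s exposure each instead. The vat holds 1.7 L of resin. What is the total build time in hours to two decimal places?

17.94 hours

Number of layers: 92 / 0.025 → 3680 (rounded up).
Bottom layers: 6 × (55.9 + 8.07) → 383.82 s.
Regular layers = 3674 × (9.4 + 8.07), so 64184.78 s.
Total = 383.82 + 64184.78 = 64568.6 s = 17.94 hours.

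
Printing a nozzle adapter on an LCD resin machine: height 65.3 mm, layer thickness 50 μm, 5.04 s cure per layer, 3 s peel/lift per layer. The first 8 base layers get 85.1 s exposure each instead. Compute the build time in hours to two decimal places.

Layer count = ceil(65.3 / 0.05) = 1306.
Bottom layers = 8 × (85.1 + 3) = 704.8 s.
Remaining layers: 1298 × (5.04 + 3) → 10435.92 s.
Total = 704.8 + 10435.92 = 11140.72 s = 3.09 hours.

3.09 hours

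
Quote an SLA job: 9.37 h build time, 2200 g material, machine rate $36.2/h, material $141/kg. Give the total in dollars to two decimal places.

$649.39

Machine-time cost: 36.2 × 9.37 → $339.194.
Feedstock cost = 141 × 2200/1000, so $310.20.
Job cost: 339.194 + 310.20 = 649.394 ≈ $649.39.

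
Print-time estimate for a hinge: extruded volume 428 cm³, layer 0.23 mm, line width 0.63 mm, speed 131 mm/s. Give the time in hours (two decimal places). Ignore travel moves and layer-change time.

Extrusion cross-section: 0.23 × 0.63 → 0.1449 mm².
Path length: 428000 mm³ / 0.1449 mm² → 2953761.2 mm.
Extrusion time: 2953761.2 / 131 → 22547.8 s.
In the requested units: 22547.8 s = 6.26 hours.

6.26 hours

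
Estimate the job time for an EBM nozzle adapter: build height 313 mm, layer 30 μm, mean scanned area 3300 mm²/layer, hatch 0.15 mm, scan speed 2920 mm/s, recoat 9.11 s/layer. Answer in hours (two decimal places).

Number of layers: 313 / 0.03 → 10434 (rounded up).
Per-layer scan distance = 3300 / 0.15 = 22000 mm.
Scan time per layer: 22000 / 2920 → 7.5342 s.
Time per layer: 7.5342 + 9.11 → 16.6442 s.
10434 layers × 16.6442 s/layer = 173665.5828 s, i.e. 48.24 hours.

48.24 hours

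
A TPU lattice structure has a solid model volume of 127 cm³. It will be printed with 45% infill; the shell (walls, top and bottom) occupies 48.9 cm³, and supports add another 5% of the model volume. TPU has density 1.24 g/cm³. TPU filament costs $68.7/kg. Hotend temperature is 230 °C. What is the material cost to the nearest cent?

$7.70

Infill region = 127 − 48.9 = 78.1 cm³.
Infill volume = 0.45 × 78.1 = 35.145 cm³.
Support: 0.05 × 127 → 6.35 cm³.
Total printed volume = 48.9 + 35.145 + 6.35 = 90.395 cm³.
Mass: 90.395 × 1.24 → 112.0898 g.
At $68.7/kg: 112.0898/1000 × 68.7 = $7.70.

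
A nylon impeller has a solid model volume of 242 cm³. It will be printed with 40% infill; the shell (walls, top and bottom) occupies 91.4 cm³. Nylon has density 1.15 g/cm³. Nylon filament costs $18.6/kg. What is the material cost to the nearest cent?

Interior volume = 242 − 91.4 = 150.6 cm³.
Deposited infill = 0.40 × 150.6, so 60.24 cm³.
Deposited volume = 91.4 + 60.24 = 151.64 cm³.
Mass = 151.64 × 1.15, so 174.386 g.
At $18.6/kg: 174.386/1000 × 18.6 = $3.24.

$3.24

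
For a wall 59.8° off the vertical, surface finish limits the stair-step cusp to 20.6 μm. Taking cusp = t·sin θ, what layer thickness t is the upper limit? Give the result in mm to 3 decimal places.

0.024 mm

sin(59.8°) = 0.8643; t_max = 0.0206/0.8643 = 0.024 mm.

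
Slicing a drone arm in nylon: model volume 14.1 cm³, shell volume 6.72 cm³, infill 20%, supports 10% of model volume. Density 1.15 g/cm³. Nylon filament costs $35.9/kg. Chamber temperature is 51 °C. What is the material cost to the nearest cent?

Volume inside the shell = 14.1 − 6.72, so 7.38 cm³.
Deposited infill = 0.20 × 7.38, so 1.476 cm³.
Support = 0.10 × 14.1, so 1.41 cm³.
Deposited volume = 6.72 + 1.476 + 1.41, so 9.606 cm³.
Mass = 9.606 × 1.15, so 11.0469 g.
At $35.9/kg: 11.0469/1000 × 35.9 = $0.40.

$0.40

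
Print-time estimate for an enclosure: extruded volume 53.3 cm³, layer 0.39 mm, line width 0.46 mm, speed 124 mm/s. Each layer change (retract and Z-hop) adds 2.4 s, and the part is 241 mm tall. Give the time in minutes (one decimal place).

Extrusion cross-section = 0.39 × 0.46, so 0.1794 mm².
Toolpath length = 53.3 cm³ / 0.1794 mm² = 53300 / 0.1794 = 297101.4 mm.
Extrusion time = 297101.4 / 124, so 2396 s.
Layer count = ceil(241 / 0.39) = 618.
Non-print overhead: 618 × 2.4 → 1483.2 s.
Total = 2396 + 1483.2 = 3879.2 s = 64.7 minutes.

64.7 minutes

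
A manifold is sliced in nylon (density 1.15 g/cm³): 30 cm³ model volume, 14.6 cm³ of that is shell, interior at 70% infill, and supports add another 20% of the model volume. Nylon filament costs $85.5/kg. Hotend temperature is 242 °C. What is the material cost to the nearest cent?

Interior volume = 30 − 14.6 = 15.4 cm³.
Infill deposited = 0.70 × 15.4, so 10.78 cm³.
Support = 0.20 × 30, so 6 cm³.
Total printed volume = 14.6 + 10.78 + 6 = 31.38 cm³.
Mass: 31.38 × 1.15 → 36.087 g.
At $85.5/kg: 36.087/1000 × 85.5 = $3.09.

$3.09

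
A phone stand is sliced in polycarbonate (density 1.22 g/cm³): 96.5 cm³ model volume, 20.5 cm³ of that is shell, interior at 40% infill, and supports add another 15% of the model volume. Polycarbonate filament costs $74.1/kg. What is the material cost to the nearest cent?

Volume inside the shell = 96.5 − 20.5, so 76 cm³.
Infill deposited: 0.40 × 76 → 30.4 cm³.
Support: 0.15 × 96.5 → 14.475 cm³.
Deposited volume = 20.5 + 30.4 + 14.475 = 65.375 cm³.
Mass: 65.375 × 1.22 → 79.7575 g.
At $74.1/kg: 79.7575/1000 × 74.1 = $5.91.

$5.91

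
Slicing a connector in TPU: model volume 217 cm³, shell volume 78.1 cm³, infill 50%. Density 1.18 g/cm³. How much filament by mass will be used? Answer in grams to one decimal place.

174.1 g

Interior volume: 217 − 78.1 → 138.9 cm³.
Infill volume: 0.50 × 138.9 → 69.45 cm³.
Total extruded: 78.1 + 69.45 → 147.55 cm³.
Mass: 147.55 × 1.18 → 174.109 g.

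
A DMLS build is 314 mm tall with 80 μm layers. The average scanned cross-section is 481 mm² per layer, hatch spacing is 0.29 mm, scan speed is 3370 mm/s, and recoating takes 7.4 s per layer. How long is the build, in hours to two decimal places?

8.60 hours

Layers = ⌈314/0.08⌉ = 3925.
Scan path per layer = 481 / 0.29 = 1658.6 mm.
Scan time per layer = 1658.6 / 3370 = 0.4922 s.
Layer cycle = 0.4922 + 7.4, so 7.8922 s.
Total: 3925 × 7.8922 s = 30976.885 s → 8.60 hours.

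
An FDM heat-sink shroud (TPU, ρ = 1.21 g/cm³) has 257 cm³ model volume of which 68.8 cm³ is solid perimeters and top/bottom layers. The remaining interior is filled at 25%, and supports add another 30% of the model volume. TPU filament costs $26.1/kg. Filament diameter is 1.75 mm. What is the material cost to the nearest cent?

Volume inside the shell: 257 − 68.8 → 188.2 cm³.
Deposited infill = 0.25 × 188.2, so 47.05 cm³.
Support = 0.30 × 257 = 77.1 cm³.
Total printed volume: 68.8 + 47.05 + 77.1 → 192.95 cm³.
Mass: 192.95 × 1.21 → 233.4695 g.
Cost = 233.4695 g / 1000 × $26.1/kg = $6.09.

$6.09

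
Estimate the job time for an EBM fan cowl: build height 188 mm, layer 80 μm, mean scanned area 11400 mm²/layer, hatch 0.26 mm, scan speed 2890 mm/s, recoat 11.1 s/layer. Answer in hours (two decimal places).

Layers = ⌈188/0.08⌉ = 2350.
Per-layer scan distance = 11400 / 0.26, so 43846.2 mm.
Scan time per layer: 43846.2 / 2890 → 15.1717 s.
Layer cycle = 15.1717 + 11.1 = 26.2717 s.
Build time = 2350 × 26.2717 = 61738.495 s = 17.15 hours.

17.15 hours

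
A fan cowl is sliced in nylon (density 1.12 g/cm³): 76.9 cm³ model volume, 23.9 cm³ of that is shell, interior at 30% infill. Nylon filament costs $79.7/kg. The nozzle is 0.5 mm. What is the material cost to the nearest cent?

$3.55

Interior volume = 76.9 − 23.9 = 53 cm³.
Deposited infill: 0.30 × 53 → 15.9 cm³.
Deposited volume: 23.9 + 15.9 → 39.8 cm³.
Mass = 39.8 × 1.12, so 44.576 g.
Cost = 44.576 g / 1000 × $79.7/kg = $3.55.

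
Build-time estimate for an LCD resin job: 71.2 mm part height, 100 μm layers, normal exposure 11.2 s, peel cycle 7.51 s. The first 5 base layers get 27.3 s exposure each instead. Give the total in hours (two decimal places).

Layer count = ceil(71.2 / 0.1) = 712.
Burn-in layers = 5 × (27.3 + 7.51) = 174.05 s.
Regular layers = 707 × (11.2 + 7.51), so 13227.97 s.
Total = 174.05 + 13227.97 = 13402.02 s = 3.72 hours.

3.72 hours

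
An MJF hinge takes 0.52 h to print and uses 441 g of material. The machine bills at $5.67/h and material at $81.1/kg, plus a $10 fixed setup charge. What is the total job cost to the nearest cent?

Machine cost: 5.67 × 0.52 → $2.9484.
Material charge = 81.1 × 441/1000 = $35.7651.
Adding setup: 2.9484 + 35.7651 + 10 → 48.7135 ≈ $48.71.

$48.71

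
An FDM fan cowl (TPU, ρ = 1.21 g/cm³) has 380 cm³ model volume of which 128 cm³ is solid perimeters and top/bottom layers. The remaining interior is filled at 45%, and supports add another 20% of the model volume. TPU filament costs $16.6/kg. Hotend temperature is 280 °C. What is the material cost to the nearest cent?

Infill region: 380 − 128 → 252 cm³.
Deposited infill = 0.45 × 252, so 113.4 cm³.
Support: 0.20 × 380 → 76 cm³.
Deposited volume: 128 + 113.4 + 76 → 317.4 cm³.
Mass = 317.4 × 1.21, so 384.054 g.
At $16.6/kg: 384.054/1000 × 16.6 = $6.38.

$6.38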